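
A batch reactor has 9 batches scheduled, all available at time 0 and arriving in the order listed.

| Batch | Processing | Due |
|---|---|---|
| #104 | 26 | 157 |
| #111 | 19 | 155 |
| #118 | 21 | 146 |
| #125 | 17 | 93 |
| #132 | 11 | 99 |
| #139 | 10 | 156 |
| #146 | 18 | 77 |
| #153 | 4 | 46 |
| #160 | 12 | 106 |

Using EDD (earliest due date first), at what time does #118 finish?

83

EDD (increasing due date): #153 #146 #125 #132 #160 #118 #111 #139 #104.
#153: 0→4
#146: 4→22
#125: 22→39
#132: 39→50
#160: 50→62
#118: 62→83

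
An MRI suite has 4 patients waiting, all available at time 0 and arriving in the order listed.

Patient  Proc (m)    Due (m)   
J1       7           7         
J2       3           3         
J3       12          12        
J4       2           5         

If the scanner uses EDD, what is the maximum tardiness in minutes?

EDD (increasing due date): J2 J4 J1 J3.
J2: 0→3, due 3, tardiness 0
J4: 3→5, due 5, tardiness 0
J1: 5→12, due 7, tardiness 5
J3: 12→24, due 12, tardiness 12
Maximum = 12.

12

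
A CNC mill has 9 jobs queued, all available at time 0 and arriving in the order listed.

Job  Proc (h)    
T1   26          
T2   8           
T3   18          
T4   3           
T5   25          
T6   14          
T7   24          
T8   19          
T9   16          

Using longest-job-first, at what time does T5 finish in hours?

LPT (decreasing processing time): T1 T5 T7 T8 T3 T9 T6 T2 T4.
T1: 0→26
T5: 26→51

51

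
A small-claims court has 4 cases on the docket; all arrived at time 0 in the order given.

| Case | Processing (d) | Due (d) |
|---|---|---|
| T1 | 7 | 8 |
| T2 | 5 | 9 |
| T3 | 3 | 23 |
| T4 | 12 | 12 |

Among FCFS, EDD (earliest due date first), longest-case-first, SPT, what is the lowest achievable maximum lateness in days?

FIFO (arrival order): T1 T2 T3 T4.
T1: 0→7, due 8, lateness -1
T2: 7→12, due 9, lateness 3
T3: 12→15, due 23, lateness -8
T4: 15→27, due 12, lateness 15
Maximum = 15.
EDD (increasing due date): T1 T2 T4 T3.
T1: 0→7, due 8, lateness -1
T2: 7→12, due 9, lateness 3
T4: 12→24, due 12, lateness 12
T3: 24→27, due 23, lateness 4
Maximum = 12.
LPT (decreasing processing time): T4 T1 T2 T3.
T4: 0→12, due 12, lateness 0
T1: 12→19, due 8, lateness 11
T2: 19→24, due 9, lateness 15
T3: 24→27, due 23, lateness 4
Maximum = 15.
SPT (increasing processing time): T3 T2 T1 T4.
T3: 0→3, due 23, lateness -20
T2: 3→8, due 9, lateness -1
T1: 8→15, due 8, lateness 7
T4: 15→27, due 12, lateness 15
Maximum = 15.
FIFO 15, EDD 12, LPT 15, SPT 15 → minimum 12.

12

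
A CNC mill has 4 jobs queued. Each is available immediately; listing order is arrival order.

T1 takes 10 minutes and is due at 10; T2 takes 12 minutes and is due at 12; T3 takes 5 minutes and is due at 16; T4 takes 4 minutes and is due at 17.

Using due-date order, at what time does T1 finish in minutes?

EDD (increasing due date): T1 T2 T3 T4.
T1: 0→10

10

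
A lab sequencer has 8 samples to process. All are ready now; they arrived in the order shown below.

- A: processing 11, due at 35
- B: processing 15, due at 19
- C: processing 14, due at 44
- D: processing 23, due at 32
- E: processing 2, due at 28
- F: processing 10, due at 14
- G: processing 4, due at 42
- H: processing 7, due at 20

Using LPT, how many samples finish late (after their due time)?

7

LPT (decreasing processing time): D B C A F H G E.
D: 0→23, due 32, tardiness 0
B: 23→38, due 19, tardiness 19
C: 38→52, due 44, tardiness 8
A: 52→63, due 35, tardiness 28
F: 63→73, due 14, tardiness 59
H: 73→80, due 20, tardiness 60
G: 80→84, due 42, tardiness 42
E: 84→86, due 28, tardiness 58
Late samples: 7.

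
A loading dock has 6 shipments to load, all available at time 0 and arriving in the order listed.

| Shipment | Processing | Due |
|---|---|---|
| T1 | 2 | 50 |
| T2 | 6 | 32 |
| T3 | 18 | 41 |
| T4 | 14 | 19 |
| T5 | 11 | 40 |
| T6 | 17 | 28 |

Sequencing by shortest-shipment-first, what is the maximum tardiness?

SPT (increasing processing time): T1 T2 T5 T4 T6 T3.
T1: 0→2, due 50, tardiness 0
T2: 2→8, due 32, tardiness 0
T5: 8→19, due 40, tardiness 0
T4: 19→33, due 19, tardiness 14
T6: 33→50, due 28, tardiness 22
T3: 50→68, due 41, tardiness 27
Maximum = 27.

27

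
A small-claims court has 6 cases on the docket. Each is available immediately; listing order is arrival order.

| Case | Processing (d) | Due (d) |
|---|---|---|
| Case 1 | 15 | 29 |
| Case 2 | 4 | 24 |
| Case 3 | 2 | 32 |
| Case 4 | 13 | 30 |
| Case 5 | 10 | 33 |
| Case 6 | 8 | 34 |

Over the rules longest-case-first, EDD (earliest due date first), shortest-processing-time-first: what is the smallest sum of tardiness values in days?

LPT (decreasing processing time): Case 1 Case 4 Case 5 Case 6 Case 2 Case 3.
Case 1: 0→15, due 29, tardiness 0
Case 4: 15→28, due 30, tardiness 0
Case 5: 28→38, due 33, tardiness 5
Case 6: 38→46, due 34, tardiness 12
Case 2: 46→50, due 24, tardiness 26
Case 3: 50→52, due 32, tardiness 20
Sum = 0+0+5+12+26+20 = 63.
EDD (increasing due date): Case 2 Case 1 Case 4 Case 3 Case 5 Case 6.
Case 2: 0→4, due 24, tardiness 0
Case 1: 4→19, due 29, tardiness 0
Case 4: 19→32, due 30, tardiness 2
Case 3: 32→34, due 32, tardiness 2
Case 5: 34→44, due 33, tardiness 11
Case 6: 44→52, due 34, tardiness 18
Sum = 0+0+2+2+11+18 = 33.
SPT (increasing processing time): Case 3 Case 2 Case 6 Case 5 Case 4 Case 1.
Case 3: 0→2, due 32, tardiness 0
Case 2: 2→6, due 24, tardiness 0
Case 6: 6→14, due 34, tardiness 0
Case 5: 14→24, due 33, tardiness 0
Case 4: 24→37, due 30, tardiness 7
Case 1: 37→52, due 29, tardiness 23
Sum = 0+0+0+0+7+23 = 30.
LPT 63, EDD 33, SPT 30 → minimum 30.

30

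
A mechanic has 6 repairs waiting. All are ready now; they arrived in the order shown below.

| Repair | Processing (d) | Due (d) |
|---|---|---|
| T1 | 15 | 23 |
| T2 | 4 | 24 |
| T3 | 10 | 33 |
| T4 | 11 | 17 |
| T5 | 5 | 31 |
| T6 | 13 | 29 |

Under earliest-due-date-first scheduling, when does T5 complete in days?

48

EDD (increasing due date): T4 T1 T2 T6 T5 T3.
T4: 0→11
T1: 11→26
T2: 26→30
T6: 30→43
T5: 43→48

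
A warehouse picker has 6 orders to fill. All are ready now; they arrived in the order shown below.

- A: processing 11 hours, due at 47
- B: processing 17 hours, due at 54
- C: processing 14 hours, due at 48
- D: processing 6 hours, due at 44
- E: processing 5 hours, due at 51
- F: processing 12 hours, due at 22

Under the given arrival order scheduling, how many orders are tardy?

FIFO (arrival order): A B C D E F.
A: 0→11, due 47, tardiness 0
B: 11→28, due 54, tardiness 0
C: 28→42, due 48, tardiness 0
D: 42→48, due 44, tardiness 4
E: 48→53, due 51, tardiness 2
F: 53→65, due 22, tardiness 43
Late orders: 3.

3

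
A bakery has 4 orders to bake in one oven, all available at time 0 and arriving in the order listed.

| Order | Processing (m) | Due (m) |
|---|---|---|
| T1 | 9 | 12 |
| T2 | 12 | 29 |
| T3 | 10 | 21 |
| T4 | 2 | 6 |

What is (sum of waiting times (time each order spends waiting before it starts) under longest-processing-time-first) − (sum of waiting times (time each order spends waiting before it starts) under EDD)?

LPT (decreasing processing time): T2 T3 T1 T4.
T2: waits 0, runs 0→12
T3: waits 12, runs 12→22
T1: waits 22, runs 22→31
T4: waits 31, runs 31→33
Sum = 0+12+22+31 = 65.
EDD (increasing due date): T4 T1 T3 T2.
T4: waits 0, runs 0→2
T1: waits 2, runs 2→11
T3: waits 11, runs 11→21
T2: waits 21, runs 21→33
Sum = 0+2+11+21 = 34.
Difference = 65 − 34 = 31.

31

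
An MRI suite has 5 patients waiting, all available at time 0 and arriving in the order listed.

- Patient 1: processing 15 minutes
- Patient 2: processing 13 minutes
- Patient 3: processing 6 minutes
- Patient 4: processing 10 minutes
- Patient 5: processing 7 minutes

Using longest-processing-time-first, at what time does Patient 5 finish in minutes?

45

LPT (decreasing processing time): Patient 1 Patient 2 Patient 4 Patient 5 Patient 3.
Patient 1: 0→15
Patient 2: 15→28
Patient 4: 28→38
Patient 5: 38→45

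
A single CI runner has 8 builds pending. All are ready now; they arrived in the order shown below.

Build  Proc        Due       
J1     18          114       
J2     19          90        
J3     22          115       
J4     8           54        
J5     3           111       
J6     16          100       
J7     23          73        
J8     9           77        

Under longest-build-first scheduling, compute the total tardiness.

LPT (decreasing processing time): J7 J3 J2 J1 J6 J8 J4 J5.
J7: 0→23, due 73, tardiness 0
J3: 23→45, due 115, tardiness 0
J2: 45→64, due 90, tardiness 0
J1: 64→82, due 114, tardiness 0
J6: 82→98, due 100, tardiness 0
J8: 98→107, due 77, tardiness 30
J4: 107→115, due 54, tardiness 61
J5: 115→118, due 111, tardiness 7
Sum = 0+0+0+0+0+30+61+7 = 98.

98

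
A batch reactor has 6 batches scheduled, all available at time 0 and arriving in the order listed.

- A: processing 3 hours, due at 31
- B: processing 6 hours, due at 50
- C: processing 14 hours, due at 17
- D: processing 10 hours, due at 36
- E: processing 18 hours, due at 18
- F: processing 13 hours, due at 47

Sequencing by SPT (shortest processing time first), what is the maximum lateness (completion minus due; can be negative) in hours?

46

SPT (increasing processing time): A B D F C E.
A: 0→3, due 31, lateness -28
B: 3→9, due 50, lateness -41
D: 9→19, due 36, lateness -17
F: 19→32, due 47, lateness -15
C: 32→46, due 17, lateness 29
E: 46→64, due 18, lateness 46
Maximum = 46.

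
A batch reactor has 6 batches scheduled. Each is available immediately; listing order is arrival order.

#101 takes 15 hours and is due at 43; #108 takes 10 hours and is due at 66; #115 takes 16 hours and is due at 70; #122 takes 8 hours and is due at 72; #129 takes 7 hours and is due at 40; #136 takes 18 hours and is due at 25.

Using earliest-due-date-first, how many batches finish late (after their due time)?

1

EDD (increasing due date): #136 #129 #101 #108 #115 #122.
#136: 0→18, due 25, tardiness 0
#129: 18→25, due 40, tardiness 0
#101: 25→40, due 43, tardiness 0
#108: 40→50, due 66, tardiness 0
#115: 50→66, due 70, tardiness 0
#122: 66→74, due 72, tardiness 2
Late batches: 1.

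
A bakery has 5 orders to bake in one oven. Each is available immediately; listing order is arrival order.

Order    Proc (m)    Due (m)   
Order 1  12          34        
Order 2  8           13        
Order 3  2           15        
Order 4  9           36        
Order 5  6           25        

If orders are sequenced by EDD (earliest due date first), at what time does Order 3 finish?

EDD (increasing due date): Order 2 Order 3 Order 5 Order 1 Order 4.
Order 2: 0→8
Order 3: 8→10

10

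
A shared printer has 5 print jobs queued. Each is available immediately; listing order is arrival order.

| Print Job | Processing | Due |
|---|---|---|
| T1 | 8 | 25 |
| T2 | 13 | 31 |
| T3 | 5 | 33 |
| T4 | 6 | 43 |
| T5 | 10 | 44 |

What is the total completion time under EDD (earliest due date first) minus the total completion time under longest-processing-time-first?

EDD (increasing due date): T1 T2 T3 T4 T5.
T1: 0→8
T2: 8→21
T3: 21→26
T4: 26→32
T5: 32→42
Sum = 8+21+26+32+42 = 129.
LPT (decreasing processing time): T2 T5 T1 T4 T3.
T2: 0→13
T5: 13→23
T1: 23→31
T4: 31→37
T3: 37→42
Sum = 13+23+31+37+42 = 146.
Difference = 129 − 146 = -17.

-17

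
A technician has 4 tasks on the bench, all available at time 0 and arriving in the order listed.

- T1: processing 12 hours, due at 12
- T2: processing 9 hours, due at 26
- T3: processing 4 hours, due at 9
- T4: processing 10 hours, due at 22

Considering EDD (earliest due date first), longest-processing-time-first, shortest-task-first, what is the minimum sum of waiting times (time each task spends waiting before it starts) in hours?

40

EDD (increasing due date): T3 T1 T4 T2.
T3: waits 0, runs 0→4
T1: waits 4, runs 4→16
T4: waits 16, runs 16→26
T2: waits 26, runs 26→35
Sum = 0+4+16+26 = 46.
LPT (decreasing processing time): T1 T4 T2 T3.
T1: waits 0, runs 0→12
T4: waits 12, runs 12→22
T2: waits 22, runs 22→31
T3: waits 31, runs 31→35
Sum = 0+12+22+31 = 65.
SPT (increasing processing time): T3 T2 T4 T1.
T3: waits 0, runs 0→4
T2: waits 4, runs 4→13
T4: waits 13, runs 13→23
T1: waits 23, runs 23→35
Sum = 0+4+13+23 = 40.
EDD 46, LPT 65, SPT 40 → minimum 40.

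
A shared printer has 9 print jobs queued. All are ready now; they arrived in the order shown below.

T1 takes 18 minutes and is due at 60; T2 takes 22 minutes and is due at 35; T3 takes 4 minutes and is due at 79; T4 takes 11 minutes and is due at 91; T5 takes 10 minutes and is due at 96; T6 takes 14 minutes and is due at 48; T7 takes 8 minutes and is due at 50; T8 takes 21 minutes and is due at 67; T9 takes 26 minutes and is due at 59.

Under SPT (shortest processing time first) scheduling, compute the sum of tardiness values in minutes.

172

SPT (increasing processing time): T3 T7 T5 T4 T6 T1 T8 T2 T9.
T3: 0→4, due 79, tardiness 0
T7: 4→12, due 50, tardiness 0
T5: 12→22, due 96, tardiness 0
T4: 22→33, due 91, tardiness 0
T6: 33→47, due 48, tardiness 0
T1: 47→65, due 60, tardiness 5
T8: 65→86, due 67, tardiness 19
T2: 86→108, due 35, tardiness 73
T9: 108→134, due 59, tardiness 75
Sum = 0+0+0+0+0+5+19+73+75 = 172.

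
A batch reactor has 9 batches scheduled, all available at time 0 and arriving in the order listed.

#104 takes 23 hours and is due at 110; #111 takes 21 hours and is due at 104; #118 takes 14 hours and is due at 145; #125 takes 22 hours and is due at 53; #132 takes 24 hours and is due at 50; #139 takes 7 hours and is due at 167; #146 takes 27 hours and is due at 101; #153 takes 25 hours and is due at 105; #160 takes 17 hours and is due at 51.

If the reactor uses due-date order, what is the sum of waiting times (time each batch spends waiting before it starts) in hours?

EDD (increasing due date): #132 #160 #125 #146 #111 #153 #104 #118 #139.
#132: waits 0, runs 0→24
#160: waits 24, runs 24→41
#125: waits 41, runs 41→63
#146: waits 63, runs 63→90
#111: waits 90, runs 90→111
#153: waits 111, runs 111→136
#104: waits 136, runs 136→159
#118: waits 159, runs 159→173
#139: waits 173, runs 173→180
Sum = 0+24+41+63+90+111+136+159+173 = 797.

797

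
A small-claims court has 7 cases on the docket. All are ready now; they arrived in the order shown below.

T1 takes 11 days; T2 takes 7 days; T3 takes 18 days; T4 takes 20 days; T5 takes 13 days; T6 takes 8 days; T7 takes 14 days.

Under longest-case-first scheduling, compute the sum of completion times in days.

426

LPT (decreasing processing time): T4 T3 T7 T5 T1 T6 T2.
T4: 0→20
T3: 20→38
T7: 38→52
T5: 52→65
T1: 65→76
T6: 76→84
T2: 84→91
Sum = 20+38+52+65+76+84+91 = 426.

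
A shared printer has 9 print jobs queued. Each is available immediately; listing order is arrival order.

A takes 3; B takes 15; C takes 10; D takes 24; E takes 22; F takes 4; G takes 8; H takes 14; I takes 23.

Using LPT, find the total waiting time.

LPT (decreasing processing time): D I E B H C G F A.
D: waits 0, runs 0→24
I: waits 24, runs 24→47
E: waits 47, runs 47→69
B: waits 69, runs 69→84
H: waits 84, runs 84→98
C: waits 98, runs 98→108
G: waits 108, runs 108→116
F: waits 116, runs 116→120
A: waits 120, runs 120→123
Sum = 0+24+47+69+84+98+108+116+120 = 666.

666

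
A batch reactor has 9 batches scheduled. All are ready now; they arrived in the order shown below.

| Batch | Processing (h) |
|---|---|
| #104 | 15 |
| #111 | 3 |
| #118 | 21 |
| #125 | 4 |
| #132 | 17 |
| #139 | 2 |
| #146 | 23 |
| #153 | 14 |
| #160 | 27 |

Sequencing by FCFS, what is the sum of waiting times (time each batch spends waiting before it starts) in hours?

421

FIFO (arrival order): #104 #111 #118 #125 #132 #139 #146 #153 #160.
#104: waits 0, runs 0→15
#111: waits 15, runs 15→18
#118: waits 18, runs 18→39
#125: waits 39, runs 39→43
#132: waits 43, runs 43→60
#139: waits 60, runs 60→62
#146: waits 62, runs 62→85
#153: waits 85, runs 85→99
#160: waits 99, runs 99→126
Sum = 0+15+18+39+43+60+62+85+99 = 421.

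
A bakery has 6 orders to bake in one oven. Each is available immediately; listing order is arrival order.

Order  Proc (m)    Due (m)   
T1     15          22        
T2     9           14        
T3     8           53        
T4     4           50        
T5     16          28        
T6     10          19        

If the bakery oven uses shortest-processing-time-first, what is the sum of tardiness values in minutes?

77

SPT (increasing processing time): T4 T3 T2 T6 T1 T5.
T4: 0→4, due 50, tardiness 0
T3: 4→12, due 53, tardiness 0
T2: 12→21, due 14, tardiness 7
T6: 21→31, due 19, tardiness 12
T1: 31→46, due 22, tardiness 24
T5: 46→62, due 28, tardiness 34
Sum = 0+0+7+12+24+34 = 77.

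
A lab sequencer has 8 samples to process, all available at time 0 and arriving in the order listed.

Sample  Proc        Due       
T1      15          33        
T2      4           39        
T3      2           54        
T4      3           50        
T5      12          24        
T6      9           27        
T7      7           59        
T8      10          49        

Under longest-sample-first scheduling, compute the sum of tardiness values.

58

LPT (decreasing processing time): T1 T5 T8 T6 T7 T2 T4 T3.
T1: 0→15, due 33, tardiness 0
T5: 15→27, due 24, tardiness 3
T8: 27→37, due 49, tardiness 0
T6: 37→46, due 27, tardiness 19
T7: 46→53, due 59, tardiness 0
T2: 53→57, due 39, tardiness 18
T4: 57→60, due 50, tardiness 10
T3: 60→62, due 54, tardiness 8
Sum = 0+3+0+19+0+18+10+8 = 58.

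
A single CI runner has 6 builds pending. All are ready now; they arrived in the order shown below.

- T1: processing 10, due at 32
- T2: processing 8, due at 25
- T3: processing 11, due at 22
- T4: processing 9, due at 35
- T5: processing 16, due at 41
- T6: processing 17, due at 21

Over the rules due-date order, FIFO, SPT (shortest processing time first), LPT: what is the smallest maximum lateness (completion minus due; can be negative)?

EDD (increasing due date): T6 T3 T2 T1 T4 T5.
T6: 0→17, due 21, lateness -4
T3: 17→28, due 22, lateness 6
T2: 28→36, due 25, lateness 11
T1: 36→46, due 32, lateness 14
T4: 46→55, due 35, lateness 20
T5: 55→71, due 41, lateness 30
Maximum = 30.
FIFO (arrival order): T1 T2 T3 T4 T5 T6.
T1: 0→10, due 32, lateness -22
T2: 10→18, due 25, lateness -7
T3: 18→29, due 22, lateness 7
T4: 29→38, due 35, lateness 3
T5: 38→54, due 41, lateness 13
T6: 54→71, due 21, lateness 50
Maximum = 50.
SPT (increasing processing time): T2 T4 T1 T3 T5 T6.
T2: 0→8, due 25, lateness -17
T4: 8→17, due 35, lateness -18
T1: 17→27, due 32, lateness -5
T3: 27→38, due 22, lateness 16
T5: 38→54, due 41, lateness 13
T6: 54→71, due 21, lateness 50
Maximum = 50.
LPT (decreasing processing time): T6 T5 T3 T1 T4 T2.
T6: 0→17, due 21, lateness -4
T5: 17→33, due 41, lateness -8
T3: 33→44, due 22, lateness 22
T1: 44→54, due 32, lateness 22
T4: 54→63, due 35, lateness 28
T2: 63→71, due 25, lateness 46
Maximum = 46.
EDD 30, FIFO 50, SPT 50, LPT 46 → minimum 30.

30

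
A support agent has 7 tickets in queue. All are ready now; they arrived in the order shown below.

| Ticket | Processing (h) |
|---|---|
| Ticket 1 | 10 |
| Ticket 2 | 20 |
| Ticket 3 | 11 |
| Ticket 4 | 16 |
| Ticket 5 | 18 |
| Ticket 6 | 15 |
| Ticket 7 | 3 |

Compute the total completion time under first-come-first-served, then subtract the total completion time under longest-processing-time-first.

FIFO (arrival order): Ticket 1 Ticket 2 Ticket 3 Ticket 4 Ticket 5 Ticket 6 Ticket 7.
Ticket 1: 0→10
Ticket 2: 10→30
Ticket 3: 30→41
Ticket 4: 41→57
Ticket 5: 57→75
Ticket 6: 75→90
Ticket 7: 90→93
Sum = 10+30+41+57+75+90+93 = 396.
LPT (decreasing processing time): Ticket 2 Ticket 5 Ticket 4 Ticket 6 Ticket 3 Ticket 1 Ticket 7.
Ticket 2: 0→20
Ticket 5: 20→38
Ticket 4: 38→54
Ticket 6: 54→69
Ticket 3: 69→80
Ticket 1: 80→90
Ticket 7: 90→93
Sum = 20+38+54+69+80+90+93 = 444.
Difference = 396 − 444 = -48.

-48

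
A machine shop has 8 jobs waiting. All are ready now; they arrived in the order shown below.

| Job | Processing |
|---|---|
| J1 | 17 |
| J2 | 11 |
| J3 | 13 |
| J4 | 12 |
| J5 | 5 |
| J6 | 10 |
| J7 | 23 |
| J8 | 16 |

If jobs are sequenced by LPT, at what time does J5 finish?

LPT (decreasing processing time): J7 J1 J8 J3 J4 J2 J6 J5.
J7: 0→23
J1: 23→40
J8: 40→56
J3: 56→69
J4: 69→81
J2: 81→92
J6: 92→102
J5: 102→107

107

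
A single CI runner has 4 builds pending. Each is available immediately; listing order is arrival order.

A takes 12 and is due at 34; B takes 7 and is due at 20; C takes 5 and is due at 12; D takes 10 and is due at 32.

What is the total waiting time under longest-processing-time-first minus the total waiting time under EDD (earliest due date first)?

LPT (decreasing processing time): A D B C.
A: waits 0, runs 0→12
D: waits 12, runs 12→22
B: waits 22, runs 22→29
C: waits 29, runs 29→34
Sum = 0+12+22+29 = 63.
EDD (increasing due date): C B D A.
C: waits 0, runs 0→5
B: waits 5, runs 5→12
D: waits 12, runs 12→22
A: waits 22, runs 22→34
Sum = 0+5+12+22 = 39.
Difference = 63 − 39 = 24.

24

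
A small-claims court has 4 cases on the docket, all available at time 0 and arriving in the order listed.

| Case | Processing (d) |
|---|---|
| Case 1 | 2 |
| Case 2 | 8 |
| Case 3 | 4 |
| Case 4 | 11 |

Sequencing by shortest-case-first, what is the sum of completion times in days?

SPT (increasing processing time): Case 1 Case 3 Case 2 Case 4.
Case 1: 0→2
Case 3: 2→6
Case 2: 6→14
Case 4: 14→25
Sum = 2+6+14+25 = 47.

47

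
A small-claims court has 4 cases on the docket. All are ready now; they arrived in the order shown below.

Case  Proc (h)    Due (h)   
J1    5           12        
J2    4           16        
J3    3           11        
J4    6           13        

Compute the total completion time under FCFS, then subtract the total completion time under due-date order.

1

FIFO (arrival order): J1 J2 J3 J4.
J1: 0→5
J2: 5→9
J3: 9→12
J4: 12→18
Sum = 5+9+12+18 = 44.
EDD (increasing due date): J3 J1 J4 J2.
J3: 0→3
J1: 3→8
J4: 8→14
J2: 14→18
Sum = 3+8+14+18 = 43.
Difference = 44 − 43 = 1.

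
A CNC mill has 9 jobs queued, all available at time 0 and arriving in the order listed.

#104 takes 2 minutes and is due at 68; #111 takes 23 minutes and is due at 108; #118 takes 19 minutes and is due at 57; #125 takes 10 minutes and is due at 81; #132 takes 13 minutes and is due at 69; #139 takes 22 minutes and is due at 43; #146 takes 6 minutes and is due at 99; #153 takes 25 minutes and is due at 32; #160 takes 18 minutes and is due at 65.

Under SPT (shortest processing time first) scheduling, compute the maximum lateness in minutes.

SPT (increasing processing time): #104 #146 #125 #132 #160 #118 #139 #111 #153.
#104: 0→2, due 68, lateness -66
#146: 2→8, due 99, lateness -91
#125: 8→18, due 81, lateness -63
#132: 18→31, due 69, lateness -38
#160: 31→49, due 65, lateness -16
#118: 49→68, due 57, lateness 11
#139: 68→90, due 43, lateness 47
#111: 90→113, due 108, lateness 5
#153: 113→138, due 32, lateness 106
Maximum = 106.

106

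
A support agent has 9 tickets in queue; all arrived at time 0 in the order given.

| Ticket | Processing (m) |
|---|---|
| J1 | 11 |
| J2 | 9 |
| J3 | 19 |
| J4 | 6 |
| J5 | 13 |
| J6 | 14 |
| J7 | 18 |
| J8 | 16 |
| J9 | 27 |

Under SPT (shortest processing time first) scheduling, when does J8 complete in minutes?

69

SPT (increasing processing time): J4 J2 J1 J5 J6 J8 J7 J3 J9.
J4: 0→6
J2: 6→15
J1: 15→26
J5: 26→39
J6: 39→53
J8: 53→69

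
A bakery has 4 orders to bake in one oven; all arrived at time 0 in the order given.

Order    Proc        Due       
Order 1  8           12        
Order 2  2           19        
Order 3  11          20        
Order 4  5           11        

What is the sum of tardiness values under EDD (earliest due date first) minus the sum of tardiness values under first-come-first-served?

-9

EDD (increasing due date): Order 4 Order 1 Order 2 Order 3.
Order 4: 0→5, due 11, tardiness 0
Order 1: 5→13, due 12, tardiness 1
Order 2: 13→15, due 19, tardiness 0
Order 3: 15→26, due 20, tardiness 6
Sum = 0+1+0+6 = 7.
FIFO (arrival order): Order 1 Order 2 Order 3 Order 4.
Order 1: 0→8, due 12, tardiness 0
Order 2: 8→10, due 19, tardiness 0
Order 3: 10→21, due 20, tardiness 1
Order 4: 21→26, due 11, tardiness 15
Sum = 0+0+1+15 = 16.
Difference = 7 − 16 = -9.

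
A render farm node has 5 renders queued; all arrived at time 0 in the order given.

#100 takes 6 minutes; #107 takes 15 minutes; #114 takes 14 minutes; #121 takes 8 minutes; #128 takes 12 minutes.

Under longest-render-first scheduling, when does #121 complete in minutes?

LPT (decreasing processing time): #107 #114 #128 #121 #100.
#107: 0→15
#114: 15→29
#128: 29→41
#121: 41→49

49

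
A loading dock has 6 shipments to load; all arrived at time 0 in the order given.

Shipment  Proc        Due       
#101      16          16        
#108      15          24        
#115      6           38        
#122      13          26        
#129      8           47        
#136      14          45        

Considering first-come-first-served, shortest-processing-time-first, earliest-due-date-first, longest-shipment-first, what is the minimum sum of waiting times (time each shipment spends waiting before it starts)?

FIFO (arrival order): #101 #108 #115 #122 #129 #136.
#101: waits 0, runs 0→16
#108: waits 16, runs 16→31
#115: waits 31, runs 31→37
#122: waits 37, runs 37→50
#129: waits 50, runs 50→58
#136: waits 58, runs 58→72
Sum = 0+16+31+37+50+58 = 192.
SPT (increasing processing time): #115 #129 #122 #136 #108 #101.
#115: waits 0, runs 0→6
#129: waits 6, runs 6→14
#122: waits 14, runs 14→27
#136: waits 27, runs 27→41
#108: waits 41, runs 41→56
#101: waits 56, runs 56→72
Sum = 0+6+14+27+41+56 = 144.
EDD (increasing due date): #101 #108 #122 #115 #136 #129.
#101: waits 0, runs 0→16
#108: waits 16, runs 16→31
#122: waits 31, runs 31→44
#115: waits 44, runs 44→50
#136: waits 50, runs 50→64
#129: waits 64, runs 64→72
Sum = 0+16+31+44+50+64 = 205.
LPT (decreasing processing time): #101 #108 #136 #122 #129 #115.
#101: waits 0, runs 0→16
#108: waits 16, runs 16→31
#136: waits 31, runs 31→45
#122: waits 45, runs 45→58
#129: waits 58, runs 58→66
#115: waits 66, runs 66→72
Sum = 0+16+31+45+58+66 = 216.
FIFO 192, SPT 144, EDD 205, LPT 216 → minimum 144.

144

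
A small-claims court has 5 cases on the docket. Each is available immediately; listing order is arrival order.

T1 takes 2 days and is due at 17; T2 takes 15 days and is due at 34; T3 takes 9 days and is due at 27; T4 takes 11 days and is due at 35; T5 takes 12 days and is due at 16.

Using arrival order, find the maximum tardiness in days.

FIFO (arrival order): T1 T2 T3 T4 T5.
T1: 0→2, due 17, tardiness 0
T2: 2→17, due 34, tardiness 0
T3: 17→26, due 27, tardiness 0
T4: 26→37, due 35, tardiness 2
T5: 37→49, due 16, tardiness 33
Maximum = 33.

33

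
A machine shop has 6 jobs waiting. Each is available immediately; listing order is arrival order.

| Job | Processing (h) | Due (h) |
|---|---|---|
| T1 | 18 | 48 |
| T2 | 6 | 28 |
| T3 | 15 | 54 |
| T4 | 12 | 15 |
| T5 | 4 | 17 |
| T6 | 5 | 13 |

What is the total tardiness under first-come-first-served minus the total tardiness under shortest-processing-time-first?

FIFO (arrival order): T1 T2 T3 T4 T5 T6.
T1: 0→18, due 48, tardiness 0
T2: 18→24, due 28, tardiness 0
T3: 24→39, due 54, tardiness 0
T4: 39→51, due 15, tardiness 36
T5: 51→55, due 17, tardiness 38
T6: 55→60, due 13, tardiness 47
Sum = 0+0+0+36+38+47 = 121.
SPT (increasing processing time): T5 T6 T2 T4 T3 T1.
T5: 0→4, due 17, tardiness 0
T6: 4→9, due 13, tardiness 0
T2: 9→15, due 28, tardiness 0
T4: 15→27, due 15, tardiness 12
T3: 27→42, due 54, tardiness 0
T1: 42→60, due 48, tardiness 12
Sum = 0+0+0+12+0+12 = 24.
Difference = 121 − 24 = 97.

97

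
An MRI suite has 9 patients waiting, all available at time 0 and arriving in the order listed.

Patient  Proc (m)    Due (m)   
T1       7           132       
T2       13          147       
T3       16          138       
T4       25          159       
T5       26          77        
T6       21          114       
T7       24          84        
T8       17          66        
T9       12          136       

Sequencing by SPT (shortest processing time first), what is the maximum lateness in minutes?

84

SPT (increasing processing time): T1 T9 T2 T3 T8 T6 T7 T4 T5.
T1: 0→7, due 132, lateness -125
T9: 7→19, due 136, lateness -117
T2: 19→32, due 147, lateness -115
T3: 32→48, due 138, lateness -90
T8: 48→65, due 66, lateness -1
T6: 65→86, due 114, lateness -28
T7: 86→110, due 84, lateness 26
T4: 110→135, due 159, lateness -24
T5: 135→161, due 77, lateness 84
Maximum = 84.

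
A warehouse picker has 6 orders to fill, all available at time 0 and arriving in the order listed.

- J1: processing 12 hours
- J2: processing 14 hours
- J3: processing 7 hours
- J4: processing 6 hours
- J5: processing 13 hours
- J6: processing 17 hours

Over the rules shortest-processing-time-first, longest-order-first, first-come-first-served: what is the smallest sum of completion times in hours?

203

SPT (increasing processing time): J4 J3 J1 J5 J2 J6.
J4: 0→6
J3: 6→13
J1: 13→25
J5: 25→38
J2: 38→52
J6: 52→69
Sum = 6+13+25+38+52+69 = 203.
LPT (decreasing processing time): J6 J2 J5 J1 J3 J4.
J6: 0→17
J2: 17→31
J5: 31→44
J1: 44→56
J3: 56→63
J4: 63→69
Sum = 17+31+44+56+63+69 = 280.
FIFO (arrival order): J1 J2 J3 J4 J5 J6.
J1: 0→12
J2: 12→26
J3: 26→33
J4: 33→39
J5: 39→52
J6: 52→69
Sum = 12+26+33+39+52+69 = 231.
SPT 203, LPT 280, FIFO 231 → minimum 203.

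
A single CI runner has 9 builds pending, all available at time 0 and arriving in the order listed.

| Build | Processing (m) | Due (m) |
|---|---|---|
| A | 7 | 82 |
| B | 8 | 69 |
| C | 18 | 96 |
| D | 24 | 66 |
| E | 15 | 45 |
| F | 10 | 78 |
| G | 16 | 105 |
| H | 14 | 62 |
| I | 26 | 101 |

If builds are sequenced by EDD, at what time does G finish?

138

EDD (increasing due date): E H D B F A C I G.
E: 0→15
H: 15→29
D: 29→53
B: 53→61
F: 61→71
A: 71→78
C: 78→96
I: 96→122
G: 122→138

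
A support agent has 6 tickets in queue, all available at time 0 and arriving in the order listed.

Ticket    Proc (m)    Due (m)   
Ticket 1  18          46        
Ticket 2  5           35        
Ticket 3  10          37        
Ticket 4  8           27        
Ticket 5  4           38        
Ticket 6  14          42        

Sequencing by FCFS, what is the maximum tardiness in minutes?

17

FIFO (arrival order): Ticket 1 Ticket 2 Ticket 3 Ticket 4 Ticket 5 Ticket 6.
Ticket 1: 0→18, due 46, tardiness 0
Ticket 2: 18→23, due 35, tardiness 0
Ticket 3: 23→33, due 37, tardiness 0
Ticket 4: 33→41, due 27, tardiness 14
Ticket 5: 41→45, due 38, tardiness 7
Ticket 6: 45→59, due 42, tardiness 17
Maximum = 17.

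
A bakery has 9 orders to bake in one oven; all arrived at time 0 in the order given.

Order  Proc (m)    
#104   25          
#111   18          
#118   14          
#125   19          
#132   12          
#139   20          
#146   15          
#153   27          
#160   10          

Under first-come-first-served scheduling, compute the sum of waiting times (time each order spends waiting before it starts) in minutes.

670

FIFO (arrival order): #104 #111 #118 #125 #132 #139 #146 #153 #160.
#104: waits 0, runs 0→25
#111: waits 25, runs 25→43
#118: waits 43, runs 43→57
#125: waits 57, runs 57→76
#132: waits 76, runs 76→88
#139: waits 88, runs 88→108
#146: waits 108, runs 108→123
#153: waits 123, runs 123→150
#160: waits 150, runs 150→160
Sum = 0+25+43+57+76+88+108+123+150 = 670.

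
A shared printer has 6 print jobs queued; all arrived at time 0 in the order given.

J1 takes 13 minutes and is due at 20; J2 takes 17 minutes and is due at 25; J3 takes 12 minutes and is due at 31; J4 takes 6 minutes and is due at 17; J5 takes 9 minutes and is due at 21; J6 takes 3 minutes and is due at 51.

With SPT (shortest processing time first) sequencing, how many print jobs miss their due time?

2

SPT (increasing processing time): J6 J4 J5 J3 J1 J2.
J6: 0→3, due 51, tardiness 0
J4: 3→9, due 17, tardiness 0
J5: 9→18, due 21, tardiness 0
J3: 18→30, due 31, tardiness 0
J1: 30→43, due 20, tardiness 23
J2: 43→60, due 25, tardiness 35
Late print jobs: 2.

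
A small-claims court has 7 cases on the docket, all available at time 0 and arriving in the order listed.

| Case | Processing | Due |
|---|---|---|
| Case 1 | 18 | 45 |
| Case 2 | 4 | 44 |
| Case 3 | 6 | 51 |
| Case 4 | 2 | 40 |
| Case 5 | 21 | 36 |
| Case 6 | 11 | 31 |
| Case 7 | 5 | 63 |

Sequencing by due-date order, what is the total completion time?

300

EDD (increasing due date): Case 6 Case 5 Case 4 Case 2 Case 1 Case 3 Case 7.
Case 6: 0→11
Case 5: 11→32
Case 4: 32→34
Case 2: 34→38
Case 1: 38→56
Case 3: 56→62
Case 7: 62→67
Sum = 11+32+34+38+56+62+67 = 300.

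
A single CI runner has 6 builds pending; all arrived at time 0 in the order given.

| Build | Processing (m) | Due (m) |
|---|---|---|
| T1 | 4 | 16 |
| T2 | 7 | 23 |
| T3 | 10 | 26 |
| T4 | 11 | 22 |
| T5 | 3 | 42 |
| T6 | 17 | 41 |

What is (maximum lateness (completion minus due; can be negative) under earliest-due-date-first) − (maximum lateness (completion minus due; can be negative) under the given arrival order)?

-1

EDD (increasing due date): T1 T4 T2 T3 T6 T5.
T1: 0→4, due 16, lateness -12
T4: 4→15, due 22, lateness -7
T2: 15→22, due 23, lateness -1
T3: 22→32, due 26, lateness 6
T6: 32→49, due 41, lateness 8
T5: 49→52, due 42, lateness 10
Maximum = 10.
FIFO (arrival order): T1 T2 T3 T4 T5 T6.
T1: 0→4, due 16, lateness -12
T2: 4→11, due 23, lateness -12
T3: 11→21, due 26, lateness -5
T4: 21→32, due 22, lateness 10
T5: 32→35, due 42, lateness -7
T6: 35→52, due 41, lateness 11
Maximum = 11.
Difference = 10 − 11 = -1.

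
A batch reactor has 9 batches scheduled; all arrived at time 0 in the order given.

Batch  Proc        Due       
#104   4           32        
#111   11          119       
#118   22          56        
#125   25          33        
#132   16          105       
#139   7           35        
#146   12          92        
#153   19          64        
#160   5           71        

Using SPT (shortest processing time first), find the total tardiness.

SPT (increasing processing time): #104 #160 #139 #111 #146 #132 #153 #118 #125.
#104: 0→4, due 32, tardiness 0
#160: 4→9, due 71, tardiness 0
#139: 9→16, due 35, tardiness 0
#111: 16→27, due 119, tardiness 0
#146: 27→39, due 92, tardiness 0
#132: 39→55, due 105, tardiness 0
#153: 55→74, due 64, tardiness 10
#118: 74→96, due 56, tardiness 40
#125: 96→121, due 33, tardiness 88
Sum = 0+0+0+0+0+0+10+40+88 = 138.

138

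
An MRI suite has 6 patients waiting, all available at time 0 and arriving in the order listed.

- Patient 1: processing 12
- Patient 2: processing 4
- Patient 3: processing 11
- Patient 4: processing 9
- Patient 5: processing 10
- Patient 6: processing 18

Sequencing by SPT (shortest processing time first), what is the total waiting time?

SPT (increasing processing time): Patient 2 Patient 4 Patient 5 Patient 3 Patient 1 Patient 6.
Patient 2: waits 0, runs 0→4
Patient 4: waits 4, runs 4→13
Patient 5: waits 13, runs 13→23
Patient 3: waits 23, runs 23→34
Patient 1: waits 34, runs 34→46
Patient 6: waits 46, runs 46→64
Sum = 0+4+13+23+34+46 = 120.

120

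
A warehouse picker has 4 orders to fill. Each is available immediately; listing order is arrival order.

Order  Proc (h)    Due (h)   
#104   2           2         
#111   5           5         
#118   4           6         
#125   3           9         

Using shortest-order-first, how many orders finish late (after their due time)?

2

SPT (increasing processing time): #104 #125 #118 #111.
#104: 0→2, due 2, tardiness 0
#125: 2→5, due 9, tardiness 0
#118: 5→9, due 6, tardiness 3
#111: 9→14, due 5, tardiness 9
Late orders: 2.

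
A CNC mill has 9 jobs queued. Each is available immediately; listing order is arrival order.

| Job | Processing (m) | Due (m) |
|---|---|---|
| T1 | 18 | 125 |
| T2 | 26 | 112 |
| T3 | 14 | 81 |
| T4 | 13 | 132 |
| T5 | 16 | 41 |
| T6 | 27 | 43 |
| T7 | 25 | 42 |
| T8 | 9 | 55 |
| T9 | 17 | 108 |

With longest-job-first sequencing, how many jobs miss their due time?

6

LPT (decreasing processing time): T6 T2 T7 T1 T9 T5 T3 T4 T8.
T6: 0→27, due 43, tardiness 0
T2: 27→53, due 112, tardiness 0
T7: 53→78, due 42, tardiness 36
T1: 78→96, due 125, tardiness 0
T9: 96→113, due 108, tardiness 5
T5: 113→129, due 41, tardiness 88
T3: 129→143, due 81, tardiness 62
T4: 143→156, due 132, tardiness 24
T8: 156→165, due 55, tardiness 110
Late jobs: 6.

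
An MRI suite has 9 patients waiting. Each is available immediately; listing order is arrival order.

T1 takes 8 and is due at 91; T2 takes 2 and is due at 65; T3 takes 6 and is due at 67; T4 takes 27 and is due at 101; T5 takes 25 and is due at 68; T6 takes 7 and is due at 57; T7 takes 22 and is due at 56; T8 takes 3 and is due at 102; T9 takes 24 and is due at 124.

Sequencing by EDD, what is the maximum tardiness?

0

EDD (increasing due date): T7 T6 T2 T3 T5 T1 T4 T8 T9.
T7: 0→22, due 56, tardiness 0
T6: 22→29, due 57, tardiness 0
T2: 29→31, due 65, tardiness 0
T3: 31→37, due 67, tardiness 0
T5: 37→62, due 68, tardiness 0
T1: 62→70, due 91, tardiness 0
T4: 70→97, due 101, tardiness 0
T8: 97→100, due 102, tardiness 0
T9: 100→124, due 124, tardiness 0
Maximum = 0.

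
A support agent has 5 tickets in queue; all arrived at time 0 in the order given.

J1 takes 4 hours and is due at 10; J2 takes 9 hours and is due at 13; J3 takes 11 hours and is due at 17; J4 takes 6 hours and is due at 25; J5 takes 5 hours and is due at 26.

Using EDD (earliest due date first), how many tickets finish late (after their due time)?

EDD (increasing due date): J1 J2 J3 J4 J5.
J1: 0→4, due 10, tardiness 0
J2: 4→13, due 13, tardiness 0
J3: 13→24, due 17, tardiness 7
J4: 24→30, due 25, tardiness 5
J5: 30→35, due 26, tardiness 9
Late tickets: 3.

3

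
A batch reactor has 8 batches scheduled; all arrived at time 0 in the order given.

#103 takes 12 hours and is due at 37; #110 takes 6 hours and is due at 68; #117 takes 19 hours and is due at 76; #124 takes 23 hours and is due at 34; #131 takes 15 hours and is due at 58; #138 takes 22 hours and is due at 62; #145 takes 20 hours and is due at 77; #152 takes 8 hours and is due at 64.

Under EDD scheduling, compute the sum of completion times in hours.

576

EDD (increasing due date): #124 #103 #131 #138 #152 #110 #117 #145.
#124: 0→23
#103: 23→35
#131: 35→50
#138: 50→72
#152: 72→80
#110: 80→86
#117: 86→105
#145: 105→125
Sum = 23+35+50+72+80+86+105+125 = 576.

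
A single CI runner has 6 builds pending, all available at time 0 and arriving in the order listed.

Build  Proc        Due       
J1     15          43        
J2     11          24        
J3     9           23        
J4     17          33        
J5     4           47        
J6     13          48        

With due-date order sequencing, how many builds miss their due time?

4

EDD (increasing due date): J3 J2 J4 J1 J5 J6.
J3: 0→9, due 23, tardiness 0
J2: 9→20, due 24, tardiness 0
J4: 20→37, due 33, tardiness 4
J1: 37→52, due 43, tardiness 9
J5: 52→56, due 47, tardiness 9
J6: 56→69, due 48, tardiness 21
Late builds: 4.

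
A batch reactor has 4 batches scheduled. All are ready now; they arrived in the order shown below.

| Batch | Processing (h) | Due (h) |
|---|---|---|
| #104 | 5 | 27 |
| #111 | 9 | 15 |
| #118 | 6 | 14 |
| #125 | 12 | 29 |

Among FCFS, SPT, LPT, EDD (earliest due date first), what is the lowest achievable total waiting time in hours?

FIFO (arrival order): #104 #111 #118 #125.
#104: waits 0, runs 0→5
#111: waits 5, runs 5→14
#118: waits 14, runs 14→20
#125: waits 20, runs 20→32
Sum = 0+5+14+20 = 39.
SPT (increasing processing time): #104 #118 #111 #125.
#104: waits 0, runs 0→5
#118: waits 5, runs 5→11
#111: waits 11, runs 11→20
#125: waits 20, runs 20→32
Sum = 0+5+11+20 = 36.
LPT (decreasing processing time): #125 #111 #118 #104.
#125: waits 0, runs 0→12
#111: waits 12, runs 12→21
#118: waits 21, runs 21→27
#104: waits 27, runs 27→32
Sum = 0+12+21+27 = 60.
EDD (increasing due date): #118 #111 #104 #125.
#118: waits 0, runs 0→6
#111: waits 6, runs 6→15
#104: waits 15, runs 15→20
#125: waits 20, runs 20→32
Sum = 0+6+15+20 = 41.
FIFO 39, SPT 36, LPT 60, EDD 41 → minimum 36.

36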